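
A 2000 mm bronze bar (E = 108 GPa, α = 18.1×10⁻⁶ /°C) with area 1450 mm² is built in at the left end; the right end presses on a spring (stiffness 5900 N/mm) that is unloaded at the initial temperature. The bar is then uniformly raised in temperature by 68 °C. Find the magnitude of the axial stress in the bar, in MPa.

The unrestrained thermal change is αΔT L = 18.1×10⁻⁶ × 68 × 2000 = 2.462 mm.
With a force P in the spring, the elastic change of the bar is PL/(AE) and that of the spring is P/k; compatibility requires their sum to equal δ_free.
P [ L/(AE) + 1/k ] = δ_free → P [ 2000/(1450×108×10³) + 1/(5900) ] = 2.462.
P = 2.462 / 0.0001823 = 13510 N.
σ = P/A = 13510/1450 = 9.314 MPa.

σ ≈ 9.31 MPa (compressive)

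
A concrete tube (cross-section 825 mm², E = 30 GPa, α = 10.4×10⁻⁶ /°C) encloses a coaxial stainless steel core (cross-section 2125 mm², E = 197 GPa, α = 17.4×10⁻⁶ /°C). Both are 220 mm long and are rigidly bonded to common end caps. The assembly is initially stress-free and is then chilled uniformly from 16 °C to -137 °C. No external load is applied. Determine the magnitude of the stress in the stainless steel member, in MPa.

σ ≈ 11.8 MPa (tensile)

Both members must finish at the same length. With the larger α, the stainless steel tends to over-contract; the plates restrain it, putting the stainless steel in tension and the concrete in compression. With no external load the two internal forces are equal and opposite, magnitude P.
Compatibility of the two members (thermal + elastic change equal): (α₁ − α₂)ΔT = P·[1/(A₁E₁) + 1/(A₂E₂)].
|α₁ − α₂|·ΔT = 7×10⁻⁶ × 153 = 0.001071.
1/(A₁E₁) + 1/(A₂E₂) = 1/(825×30×10³) + 1/(2125×197×10³) = 4.279×10⁻⁸ N⁻¹.
So P = 0.001071 / 4.279×10⁻⁸ = 25.03 kN.
σ_{stainless steel} = P/A₂ = 25030/2125 = 11.78 MPa, tensile.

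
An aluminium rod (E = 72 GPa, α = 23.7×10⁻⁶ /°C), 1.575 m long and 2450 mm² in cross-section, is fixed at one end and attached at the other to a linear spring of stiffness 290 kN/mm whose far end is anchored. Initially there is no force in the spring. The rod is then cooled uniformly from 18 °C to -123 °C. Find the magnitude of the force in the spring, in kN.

If the spring were absent the rod would shorten by αΔT L = 23.7×10⁻⁶ × 141 × 1575 = 5.263 mm.
With a force P in the spring, the elastic change of the rod is PL/(AE) and that of the spring is P/k; compatibility requires their sum to equal δ_free.
So P = δ_free / [L/(AE) + 1/k] = 5.263 / [ 1575/(2450×72×10³) + 1/(290×10³) ].
P = 5.263 / 1.238×10⁻⁵ = 425200 N.

P ≈ 425 kN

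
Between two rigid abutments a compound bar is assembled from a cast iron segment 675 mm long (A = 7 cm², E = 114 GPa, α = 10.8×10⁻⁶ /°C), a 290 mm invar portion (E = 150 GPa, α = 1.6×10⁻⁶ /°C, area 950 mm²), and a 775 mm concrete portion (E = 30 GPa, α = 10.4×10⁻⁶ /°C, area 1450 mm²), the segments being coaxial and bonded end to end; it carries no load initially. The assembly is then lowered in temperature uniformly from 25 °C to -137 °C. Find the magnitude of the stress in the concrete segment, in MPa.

With the walls removed the bar would change length by δ_free = Σ αᵢΔT Lᵢ = 10.8×10⁻⁶×162×675 + 1.6×10⁻⁶×162×290 + 10.4×10⁻⁶×162×775 = 2.562 mm.
Since the ends are fixed, an axial force P builds up, equal in every segment, with P · Σ Lᵢ/(AᵢEᵢ) = δ_free.
The series flexibility is Σ Lᵢ/(AᵢEᵢ) = 675/(700×114×10³) + 290/(950×150×10³) + 775/(1450×30×10³) = 2.831×10⁻⁵ mm/N.
P = 2.562 / 2.831×10⁻⁵ = 90490 N = 90.49 kN, tensile.
σ_{concrete} = P / A = 90490 / 1450 = 62.41 MPa.

σ ≈ 62.4 MPa (tensile)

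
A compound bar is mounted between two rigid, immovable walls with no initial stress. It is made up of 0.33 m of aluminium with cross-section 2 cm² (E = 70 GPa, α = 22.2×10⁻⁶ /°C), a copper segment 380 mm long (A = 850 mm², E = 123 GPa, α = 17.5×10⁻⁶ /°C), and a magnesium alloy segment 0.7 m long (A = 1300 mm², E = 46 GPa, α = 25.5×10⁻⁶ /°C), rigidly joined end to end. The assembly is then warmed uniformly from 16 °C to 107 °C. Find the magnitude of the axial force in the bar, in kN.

P ≈ 74.4 kN (compressive)

With the walls removed the bar would change length by δ_free = Σ αᵢΔT Lᵢ = 22.2×10⁻⁶×91×330 + 17.5×10⁻⁶×91×380 + 25.5×10⁻⁶×91×700 = 2.896 mm.
Since the ends are fixed, an axial force P builds up, equal in every segment, with P · Σ Lᵢ/(AᵢEᵢ) = δ_free.
The series flexibility is Σ Lᵢ/(AᵢEᵢ) = 330/(200×70×10³) + 380/(850×123×10³) + 700/(1300×46×10³) = 3.891×10⁻⁵ mm/N.
Hence P = δ_free / Σ(L/AE) = 2.896/3.891×10⁻⁵ = 74.43 kN (compressive).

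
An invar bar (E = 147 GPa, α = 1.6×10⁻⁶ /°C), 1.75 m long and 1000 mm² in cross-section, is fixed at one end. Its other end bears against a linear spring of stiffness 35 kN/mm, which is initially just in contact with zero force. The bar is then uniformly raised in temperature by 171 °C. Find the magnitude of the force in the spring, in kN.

Free thermal expansion: δ_free = αΔT L = 1.6×10⁻⁶ × 171 × 1750 = 0.4788 mm.
With a force P in the spring, the elastic change of the bar is PL/(AE) and that of the spring is P/k; compatibility requires their sum to equal δ_free.
P [ L/(AE) + 1/k ] = δ_free → P [ 1750/(1000×147×10³) + 1/(35×10³) ] = 0.4788.
P = 0.4788 / 4.048×10⁻⁵ = 11830 N.

P ≈ 11.8 kN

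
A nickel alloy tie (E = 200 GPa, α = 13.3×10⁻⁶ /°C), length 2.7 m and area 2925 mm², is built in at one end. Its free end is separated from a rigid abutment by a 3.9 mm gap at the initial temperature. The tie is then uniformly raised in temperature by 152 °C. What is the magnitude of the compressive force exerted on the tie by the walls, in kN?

Free thermal elongation = αΔT L = 13.3×10⁻⁶ × 152 × 2700 = 5.458 mm.
This exceeds the 3.9 mm gap, so the wall pushes back. The portion of expansion that must be recovered elastically is δ_free − gap = 5.458 − 3.9 = 1.558 mm.
So σ = E(δ_free − g)/L = 200×10³ × 1.558/2700 = 115.4 MPa.
P = σA = 115.4 × 2925 = 337.6 kN.

P ≈ 338 kN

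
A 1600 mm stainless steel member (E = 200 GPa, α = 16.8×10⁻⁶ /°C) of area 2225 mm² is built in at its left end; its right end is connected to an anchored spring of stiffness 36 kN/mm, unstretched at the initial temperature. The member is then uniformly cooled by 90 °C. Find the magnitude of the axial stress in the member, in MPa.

σ ≈ 34.7 MPa (tensile)

The unrestrained thermal change is αΔT L = 16.8×10⁻⁶ × 90 × 1600 = 2.419 mm.
Let P be the tensile force in the spring. The member extends elastically by PL/(AE) and the spring stretches by P/k; together these equal δ_free.
P [ L/(AE) + 1/k ] = δ_free → P [ 1600/(2225×200×10³) + 1/(36×10³) ] = 2.419.
P = 2.419 / 3.137×10⁻⁵ = 77110 N.
σ = P/A = 77110/2225 = 34.66 MPa.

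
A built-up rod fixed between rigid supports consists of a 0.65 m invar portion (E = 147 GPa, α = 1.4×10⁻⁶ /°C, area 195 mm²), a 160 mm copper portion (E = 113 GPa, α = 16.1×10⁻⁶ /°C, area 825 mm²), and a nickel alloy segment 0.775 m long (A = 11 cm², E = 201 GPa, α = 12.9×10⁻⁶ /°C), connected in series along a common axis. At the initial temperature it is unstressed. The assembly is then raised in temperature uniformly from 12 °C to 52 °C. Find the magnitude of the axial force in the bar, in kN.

P ≈ 19.3 kN (compressive)

If the supports were absent, the total length change would be Σ αᵢΔT Lᵢ = 1.4×10⁻⁶×40×650 + 16.1×10⁻⁶×40×160 + 12.9×10⁻⁶×40×775 = 0.5393 mm.
The walls prevent any net length change, so an axial force P (same in every segment) develops. Compatibility: P · Σ Lᵢ/(AᵢEᵢ) = δ_free.
Σ Lᵢ/(AᵢEᵢ) = 650/(195×147×10³) + 160/(825×113×10³) + 775/(1100×201×10³) = 2.79×10⁻⁵ mm/N.
So P = 0.5393 / 2.79×10⁻⁵ = 19.33 kN, compressive.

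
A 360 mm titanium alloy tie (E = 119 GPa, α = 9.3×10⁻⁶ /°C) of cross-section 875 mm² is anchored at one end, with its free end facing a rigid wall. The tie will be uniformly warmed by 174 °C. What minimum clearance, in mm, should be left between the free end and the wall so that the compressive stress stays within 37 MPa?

Free expansion if unrestrained: δ_free = αΔT L = 9.3×10⁻⁶ × 174 × 360 = 0.5826 mm.
At the allowable stress the elastic shortening the wall may impose is σL/E = 37 × 360 / (119×10³) = 0.1119 mm.
So the gap has to take up the difference, g_min = δ_free − σL/E = 0.5826 − 0.1119 = 0.4706 mm.

g ≈ 0.471 mm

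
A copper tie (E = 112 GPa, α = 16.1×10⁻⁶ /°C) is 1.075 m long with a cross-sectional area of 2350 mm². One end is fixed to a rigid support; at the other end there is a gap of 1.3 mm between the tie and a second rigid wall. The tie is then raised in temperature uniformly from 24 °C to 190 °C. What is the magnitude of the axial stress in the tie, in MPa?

Free thermal elongation = αΔT L = 16.1×10⁻⁶ × 166 × 1075 = 2.873 mm.
After closing the 1.3 mm clearance, 2.873 − 1.3 = 1.573 mm of expansion remains to be suppressed by the wall.
That suppressed elongation corresponds to σ = E·Δ/L = 112×10³ × 1.573/1075 = 163.9 MPa.

σ ≈ 164 MPa (compressive)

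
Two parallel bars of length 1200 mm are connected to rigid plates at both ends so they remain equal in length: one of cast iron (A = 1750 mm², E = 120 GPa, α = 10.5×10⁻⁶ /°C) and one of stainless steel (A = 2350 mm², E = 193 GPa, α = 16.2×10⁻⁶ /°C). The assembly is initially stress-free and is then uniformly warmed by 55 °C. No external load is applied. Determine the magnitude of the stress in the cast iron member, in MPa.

Both members must finish at the same length. With the larger α, the stainless steel tends to over-expand; the plates restrain it, putting the stainless steel in compression and the cast iron in tension. With no external load the two internal forces are equal and opposite, magnitude P.
Equating the net (thermal + elastic) strains gives |α₁ − α₂|·ΔT = P·[1/(A₁E₁) + 1/(A₂E₂)].
|α₁ − α₂|·ΔT = 5.7×10⁻⁶ × 55 = 0.0003135.
1/(A₁E₁) + 1/(A₂E₂) = 1/(1750×120×10³) + 1/(2350×193×10³) = 6.967×10⁻⁹ N⁻¹.
So P = 0.0003135 / 6.967×10⁻⁹ = 45 kN.
σ_{cast iron} = P/A₁ = 45000/1750 = 25.71 MPa, tensile.

σ ≈ 25.7 MPa (tensile)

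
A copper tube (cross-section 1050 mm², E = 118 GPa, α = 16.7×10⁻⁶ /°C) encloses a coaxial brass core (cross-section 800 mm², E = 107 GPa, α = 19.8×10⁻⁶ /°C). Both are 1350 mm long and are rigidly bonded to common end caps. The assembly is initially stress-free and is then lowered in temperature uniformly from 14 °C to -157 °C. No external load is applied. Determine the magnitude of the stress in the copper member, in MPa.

σ ≈ 25.6 MPa (compressive)

The brass has the larger α, so on cooling it would change length more than the copper if both were free. The rigid plates force a common final length, so the brass is put into tension and the copper into compression, with equal and opposite forces P (no external load).
Compatibility of the two members (thermal + elastic change equal): (α₁ − α₂)ΔT = P·[1/(A₁E₁) + 1/(A₂E₂)].
|α₁ − α₂|·ΔT = 3.1×10⁻⁶ × 171 = 0.0005301.
1/(A₁E₁) + 1/(A₂E₂) = 1/(1050×118×10³) + 1/(800×107×10³) = 1.975×10⁻⁸ N⁻¹.
P = 0.0005301 / 1.975×10⁻⁸ = 26840 N = 26.84 kN.
σ_{copper} = P/A₁ = 26840/1050 = 25.56 MPa, compressive.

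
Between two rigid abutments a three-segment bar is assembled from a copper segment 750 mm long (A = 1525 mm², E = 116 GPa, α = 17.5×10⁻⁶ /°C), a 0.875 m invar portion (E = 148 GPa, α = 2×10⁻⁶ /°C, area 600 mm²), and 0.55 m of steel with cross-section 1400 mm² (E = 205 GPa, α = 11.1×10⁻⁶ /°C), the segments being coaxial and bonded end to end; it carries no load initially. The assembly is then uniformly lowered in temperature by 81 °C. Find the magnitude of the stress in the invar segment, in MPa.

If the supports were absent, the total length change would be Σ αᵢΔT Lᵢ = 17.5×10⁻⁶×81×750 + 2×10⁻⁶×81×875 + 11.1×10⁻⁶×81×550 = 1.699 mm.
Since the ends are fixed, an axial force P builds up, equal in every segment, with P · Σ Lᵢ/(AᵢEᵢ) = δ_free.
The series flexibility is Σ Lᵢ/(AᵢEᵢ) = 750/(1525×116×10³) + 875/(600×148×10³) + 550/(1400×205×10³) = 1.601×10⁻⁵ mm/N.
Hence P = δ_free / Σ(L/AE) = 1.699/1.601×10⁻⁵ = 106.1 kN (tensile).
σ_{invar} = P / A = 106100 / 600 = 176.9 MPa.

σ ≈ 177 MPa (tensile)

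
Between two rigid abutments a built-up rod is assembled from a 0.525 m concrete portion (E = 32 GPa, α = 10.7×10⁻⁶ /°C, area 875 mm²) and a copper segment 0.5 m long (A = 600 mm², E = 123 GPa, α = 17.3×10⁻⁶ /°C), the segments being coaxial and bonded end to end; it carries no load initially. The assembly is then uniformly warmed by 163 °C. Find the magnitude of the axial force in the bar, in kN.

P ≈ 91.1 kN (compressive)

If the supports were absent, the total length change would be Σ αᵢΔT Lᵢ = 10.7×10⁻⁶×163×525 + 17.3×10⁻⁶×163×500 = 2.326 mm.
The rigid supports impose zero overall length change; the single axial force P common to all segments must satisfy P Σ Lᵢ/(AᵢEᵢ) = δ_free.
The series flexibility is Σ Lᵢ/(AᵢEᵢ) = 525/(875×32×10³) + 500/(600×123×10³) = 2.553×10⁻⁵ mm/N.
So P = 2.326 / 2.553×10⁻⁵ = 91.11 kN, compressive.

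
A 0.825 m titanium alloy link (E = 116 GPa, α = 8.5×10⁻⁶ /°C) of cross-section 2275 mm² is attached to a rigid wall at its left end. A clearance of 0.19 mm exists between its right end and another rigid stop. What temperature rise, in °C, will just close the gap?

Contact occurs when the free expansion equals the gap: αΔT L = 0.19 mm.
So ΔT = g/(αL) = 0.19/(8.5×10⁻⁶ × 825) = 27.09 °C.

ΔT ≈ 27.1 °C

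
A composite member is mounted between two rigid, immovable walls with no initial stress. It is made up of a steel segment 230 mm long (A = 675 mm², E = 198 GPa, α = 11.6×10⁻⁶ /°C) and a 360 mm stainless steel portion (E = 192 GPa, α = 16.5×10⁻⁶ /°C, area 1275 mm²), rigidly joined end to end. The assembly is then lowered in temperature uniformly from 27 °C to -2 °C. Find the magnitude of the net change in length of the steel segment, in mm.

|ΔL| ≈ 0.0572 mm

Free thermal contraction of the whole bar: Σ αᵢΔT Lᵢ = 11.6×10⁻⁶×29×230 + 16.5×10⁻⁶×29×360 = 0.2496 mm.
The walls prevent any net length change, so an axial force P (same in every segment) develops. Compatibility: P · Σ Lᵢ/(AᵢEᵢ) = δ_free.
The series flexibility is Σ Lᵢ/(AᵢEᵢ) = 230/(675×198×10³) + 360/(1275×192×10³) = 3.192×10⁻⁶ mm/N.
So P = 0.2496 / 3.192×10⁻⁶ = 78.22 kN, tensile.
For the steel segment, free thermal change = 11.6×10⁻⁶×29×230 = 0.07737 mm and elastic change from P = 78220×230/(675×198×10³) = 0.1346 mm; these oppose, so the net change is 0.0572 mm (segment lengthens).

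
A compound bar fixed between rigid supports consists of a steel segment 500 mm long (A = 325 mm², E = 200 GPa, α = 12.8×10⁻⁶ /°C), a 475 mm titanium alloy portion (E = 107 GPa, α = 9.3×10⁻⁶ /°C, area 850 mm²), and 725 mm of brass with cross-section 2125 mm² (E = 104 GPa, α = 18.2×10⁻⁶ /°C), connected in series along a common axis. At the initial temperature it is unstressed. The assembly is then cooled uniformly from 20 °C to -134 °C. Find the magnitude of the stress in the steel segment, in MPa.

σ ≈ 703 MPa (tensile)

If the supports were absent, the total length change would be Σ αᵢΔT Lᵢ = 12.8×10⁻⁶×154×500 + 9.3×10⁻⁶×154×475 + 18.2×10⁻⁶×154×725 = 3.698 mm.
Since the ends are fixed, an axial force P builds up, equal in every segment, with P · Σ Lᵢ/(AᵢEᵢ) = δ_free.
Σ Lᵢ/(AᵢEᵢ) = 500/(325×200×10³) + 475/(850×107×10³) + 725/(2125×104×10³) = 1.62×10⁻⁵ mm/N.
So P = 3.698 / 1.62×10⁻⁵ = 228.3 kN, tensile.
σ_{steel} = P / A = 228300 / 325 = 702.6 MPa.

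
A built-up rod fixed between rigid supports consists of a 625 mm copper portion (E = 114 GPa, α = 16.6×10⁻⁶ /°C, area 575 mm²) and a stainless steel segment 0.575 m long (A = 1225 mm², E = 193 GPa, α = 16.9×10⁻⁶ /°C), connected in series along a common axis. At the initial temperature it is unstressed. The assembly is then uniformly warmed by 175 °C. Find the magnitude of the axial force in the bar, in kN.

With the walls removed the bar would change length by δ_free = Σ αᵢΔT Lᵢ = 16.6×10⁻⁶×175×625 + 16.9×10⁻⁶×175×575 = 3.516 mm.
The walls prevent any net length change, so an axial force P (same in every segment) develops. Compatibility: P · Σ Lᵢ/(AᵢEᵢ) = δ_free.
The series flexibility is Σ Lᵢ/(AᵢEᵢ) = 625/(575×114×10³) + 575/(1225×193×10³) = 1.197×10⁻⁵ mm/N.
P = 3.516 / 1.197×10⁻⁵ = 293800 N = 293.8 kN, compressive.

P ≈ 294 kN (compressive)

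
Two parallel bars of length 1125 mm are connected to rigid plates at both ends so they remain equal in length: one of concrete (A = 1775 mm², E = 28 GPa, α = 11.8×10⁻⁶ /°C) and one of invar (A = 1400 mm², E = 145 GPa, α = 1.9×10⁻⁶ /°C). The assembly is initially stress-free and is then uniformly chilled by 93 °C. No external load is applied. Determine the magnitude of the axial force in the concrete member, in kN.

P ≈ 36.8 kN (tensile in the concrete)

Equilibrium of a rigid end plate with no external load gives equal and opposite internal forces ±P in the two members. Since α_{concrete} > α_{invar}, cooling drives the concrete into tension and the invar into compression.
Equating the net (thermal + elastic) strains gives |α₁ − α₂|·ΔT = P·[1/(A₁E₁) + 1/(A₂E₂)].
|α₁ − α₂|·ΔT = 9.9×10⁻⁶ × 93 = 0.0009207.
1/(A₁E₁) + 1/(A₂E₂) = 1/(1775×28×10³) + 1/(1400×145×10³) = 2.505×10⁻⁸ N⁻¹.
P = 0.0009207 / 2.505×10⁻⁸ = 36760 N = 36.76 kN.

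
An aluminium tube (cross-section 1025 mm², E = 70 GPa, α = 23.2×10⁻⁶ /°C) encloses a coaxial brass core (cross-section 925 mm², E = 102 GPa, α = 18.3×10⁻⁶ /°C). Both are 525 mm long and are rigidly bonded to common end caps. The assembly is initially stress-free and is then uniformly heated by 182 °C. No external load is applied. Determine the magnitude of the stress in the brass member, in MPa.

σ ≈ 39.3 MPa (tensile)

Both members must finish at the same length. With the larger α, the aluminium tends to over-expand; the plates restrain it, putting the aluminium in compression and the brass in tension. With no external load the two internal forces are equal and opposite, magnitude P.
Setting the final lengths equal and cancelling L: (α₁ − α₂)ΔT = P/(A₁E₁) + P/(A₂E₂).
|α₁ − α₂|·ΔT = 4.9×10⁻⁶ × 182 = 0.0008918.
1/(A₁E₁) + 1/(A₂E₂) = 1/(1025×70×10³) + 1/(925×102×10³) = 2.454×10⁻⁸ N⁻¹.
P = 0.0008918 / 2.454×10⁻⁸ = 36350 N = 36.35 kN.
σ_{brass} = P/A₂ = 36350/925 = 39.29 MPa, tensile.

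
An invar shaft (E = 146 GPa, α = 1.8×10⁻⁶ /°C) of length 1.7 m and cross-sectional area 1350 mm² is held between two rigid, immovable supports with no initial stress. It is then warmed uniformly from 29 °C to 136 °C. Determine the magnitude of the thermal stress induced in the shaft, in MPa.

The supports are rigid, so the total axial strain is zero. The restrained thermal strain is ε = αΔT = 1.8×10⁻⁶ × 107 = 192.6×10⁻⁶.
σ = EαΔT = 146×10³ × 1.8×10⁻⁶ × 107 = 28.12 MPa (compressive; the shaft is trying to expand).

σ ≈ 28.1 MPa (compressive)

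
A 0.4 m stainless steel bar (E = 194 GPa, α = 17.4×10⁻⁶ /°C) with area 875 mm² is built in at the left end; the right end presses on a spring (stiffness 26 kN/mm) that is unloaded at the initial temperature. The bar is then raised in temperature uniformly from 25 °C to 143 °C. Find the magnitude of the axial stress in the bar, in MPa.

σ ≈ 23 MPa (compressive)

If the spring were absent the bar would lengthen by αΔT L = 17.4×10⁻⁶ × 118 × 400 = 0.8213 mm.
With a force P in the spring, the elastic change of the bar is PL/(AE) and that of the spring is P/k; compatibility requires their sum to equal δ_free.
So P = δ_free / [L/(AE) + 1/k] = 0.8213 / [ 400/(875×194×10³) + 1/(26×10³) ].
P = 0.8213 / 4.082×10⁻⁵ = 20120 N.
σ = P/A = 20120/875 = 22.99 MPa.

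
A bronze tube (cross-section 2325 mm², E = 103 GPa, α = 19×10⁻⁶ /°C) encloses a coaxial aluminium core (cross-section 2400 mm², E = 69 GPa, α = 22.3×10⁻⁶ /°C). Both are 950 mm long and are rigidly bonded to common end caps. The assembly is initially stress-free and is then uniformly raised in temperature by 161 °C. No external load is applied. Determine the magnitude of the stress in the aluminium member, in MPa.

σ ≈ 21.7 MPa (compressive)

The aluminium has the larger α, so on heating it would change length more than the bronze if both were free. The rigid plates force a common final length, so the aluminium is put into compression and the bronze into tension, with equal and opposite forces P (no external load).
Setting the final lengths equal and cancelling L: (α₁ − α₂)ΔT = P/(A₁E₁) + P/(A₂E₂).
|α₁ − α₂|·ΔT = 3.3×10⁻⁶ × 161 = 0.0005313.
1/(A₁E₁) + 1/(A₂E₂) = 1/(2325×103×10³) + 1/(2400×69×10³) = 1.021×10⁻⁸ N⁻¹.
P = 0.0005313 / 1.021×10⁻⁸ = 52010 N = 52.01 kN.
σ_{aluminium} = P/A₂ = 52010/2400 = 21.67 MPa, compressive.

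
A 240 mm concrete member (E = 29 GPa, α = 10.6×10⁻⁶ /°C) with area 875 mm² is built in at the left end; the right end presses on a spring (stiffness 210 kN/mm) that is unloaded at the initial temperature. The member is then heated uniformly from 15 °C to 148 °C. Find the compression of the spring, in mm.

If the spring were absent the member would lengthen by αΔT L = 10.6×10⁻⁶ × 133 × 240 = 0.3384 mm.
With a force P in the spring, the elastic change of the member is PL/(AE) and that of the spring is P/k; compatibility requires their sum to equal δ_free.
P [ L/(AE) + 1/k ] = δ_free → P [ 240/(875×29×10³) + 1/(210×10³) ] = 0.3384.
P = 0.3384 / 1.422×10⁻⁵ = 23790 N.
Spring compression = P/k = 23790/(210×10³) = 0.1133 mm.

δ ≈ 0.113 mm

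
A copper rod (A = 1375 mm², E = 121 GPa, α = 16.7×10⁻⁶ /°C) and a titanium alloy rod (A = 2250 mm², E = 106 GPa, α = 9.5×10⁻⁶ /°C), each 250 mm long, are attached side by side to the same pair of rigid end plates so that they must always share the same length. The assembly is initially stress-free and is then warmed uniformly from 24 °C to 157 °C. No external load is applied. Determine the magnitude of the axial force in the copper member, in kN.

P ≈ 93.9 kN (compressive in the copper)

The copper has the larger α, so on heating it would change length more than the titanium alloy if both were free. The rigid plates force a common final length, so the copper is put into compression and the titanium alloy into tension, with equal and opposite forces P (no external load).
Equating the net (thermal + elastic) strains gives |α₁ − α₂|·ΔT = P·[1/(A₁E₁) + 1/(A₂E₂)].
|α₁ − α₂|·ΔT = 7.2×10⁻⁶ × 133 = 0.0009576.
1/(A₁E₁) + 1/(A₂E₂) = 1/(1375×121×10³) + 1/(2250×106×10³) = 1.02×10⁻⁸ N⁻¹.
So P = 0.0009576 / 1.02×10⁻⁸ = 93.85 kN.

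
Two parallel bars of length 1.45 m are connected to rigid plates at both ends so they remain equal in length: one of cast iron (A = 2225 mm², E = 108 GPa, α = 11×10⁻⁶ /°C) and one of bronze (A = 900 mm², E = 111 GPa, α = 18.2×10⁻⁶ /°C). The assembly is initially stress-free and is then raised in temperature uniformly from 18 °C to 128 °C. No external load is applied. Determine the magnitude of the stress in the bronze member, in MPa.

The bronze has the larger α, so on heating it would change length more than the cast iron if both were free. The rigid plates force a common final length, so the bronze is put into compression and the cast iron into tension, with equal and opposite forces P (no external load).
Compatibility of the two members (thermal + elastic change equal): (α₁ − α₂)ΔT = P·[1/(A₁E₁) + 1/(A₂E₂)].
|α₁ − α₂|·ΔT = 7.2×10⁻⁶ × 110 = 0.000792.
1/(A₁E₁) + 1/(A₂E₂) = 1/(2225×108×10³) + 1/(900×111×10³) = 1.417×10⁻⁸ N⁻¹.
So P = 0.000792 / 1.417×10⁻⁸ = 55.89 kN.
σ_{bronze} = P/A₂ = 55890/900 = 62.1 MPa, compressive.

σ ≈ 62.1 MPa (compressive)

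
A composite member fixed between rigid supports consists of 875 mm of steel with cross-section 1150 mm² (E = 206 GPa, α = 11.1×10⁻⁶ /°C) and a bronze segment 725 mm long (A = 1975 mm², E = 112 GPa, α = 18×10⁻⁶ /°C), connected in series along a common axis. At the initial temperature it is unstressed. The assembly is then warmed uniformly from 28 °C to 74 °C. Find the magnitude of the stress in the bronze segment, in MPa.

σ ≈ 76.1 MPa (compressive)

With the walls removed the bar would change length by δ_free = Σ αᵢΔT Lᵢ = 11.1×10⁻⁶×46×875 + 18×10⁻⁶×46×725 = 1.047 mm.
Since the ends are fixed, an axial force P builds up, equal in every segment, with P · Σ Lᵢ/(AᵢEᵢ) = δ_free.
The series flexibility is Σ Lᵢ/(AᵢEᵢ) = 875/(1150×206×10³) + 725/(1975×112×10³) = 6.971×10⁻⁶ mm/N.
P = 1.047 / 6.971×10⁻⁶ = 150200 N = 150.2 kN, compressive.
σ_{bronze} = P / A = 150200 / 1975 = 76.05 MPa.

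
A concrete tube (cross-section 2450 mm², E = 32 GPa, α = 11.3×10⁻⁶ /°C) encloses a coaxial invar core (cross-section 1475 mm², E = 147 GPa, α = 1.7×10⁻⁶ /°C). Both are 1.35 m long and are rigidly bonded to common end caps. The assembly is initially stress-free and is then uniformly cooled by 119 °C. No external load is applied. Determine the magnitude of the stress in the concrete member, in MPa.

The concrete has the larger α, so on cooling it would change length more than the invar if both were free. The rigid plates force a common final length, so the concrete is put into tension and the invar into compression, with equal and opposite forces P (no external load).
Equating the net (thermal + elastic) strains gives |α₁ − α₂|·ΔT = P·[1/(A₁E₁) + 1/(A₂E₂)].
|α₁ − α₂|·ΔT = 9.6×10⁻⁶ × 119 = 0.001142.
1/(A₁E₁) + 1/(A₂E₂) = 1/(2450×32×10³) + 1/(1475×147×10³) = 1.737×10⁻⁸ N⁻¹.
So P = 0.001142 / 1.737×10⁻⁸ = 65.78 kN.
σ_{concrete} = P/A₁ = 65780/2450 = 26.85 MPa, tensile.

σ ≈ 26.8 MPa (tensile)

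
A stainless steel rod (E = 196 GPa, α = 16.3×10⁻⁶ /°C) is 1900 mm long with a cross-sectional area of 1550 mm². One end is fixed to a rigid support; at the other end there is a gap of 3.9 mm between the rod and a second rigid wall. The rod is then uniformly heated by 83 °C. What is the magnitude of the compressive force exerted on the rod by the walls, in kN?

P ≈ 0 kN

Free thermal elongation = αΔT L = 16.3×10⁻⁶ × 83 × 1900 = 2.571 mm.
Since δ_free = 2.57 mm is less than the 3.9 mm gap, the rod never touches the wall. No axial force develops.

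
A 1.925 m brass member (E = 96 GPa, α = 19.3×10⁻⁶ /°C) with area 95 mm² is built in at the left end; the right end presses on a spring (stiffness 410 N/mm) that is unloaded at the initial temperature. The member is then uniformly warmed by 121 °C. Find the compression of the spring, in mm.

The unrestrained thermal change is αΔT L = 19.3×10⁻⁶ × 121 × 1925 = 4.495 mm.
With a force P in the spring, the elastic change of the member is PL/(AE) and that of the spring is P/k; compatibility requires their sum to equal δ_free.
So P = δ_free / [L/(AE) + 1/k] = 4.495 / [ 1925/(95×96×10³) + 1/(410) ].
P = 4.495 / 0.00265 = 1696 N.
Spring compression = P/k = 1696/(410) = 4.137 mm.

δ ≈ 4.14 mm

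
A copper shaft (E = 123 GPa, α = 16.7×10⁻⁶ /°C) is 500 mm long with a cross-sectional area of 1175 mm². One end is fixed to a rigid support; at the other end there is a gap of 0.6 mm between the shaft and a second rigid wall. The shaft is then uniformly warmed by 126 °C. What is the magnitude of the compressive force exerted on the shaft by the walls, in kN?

P ≈ 131 kN

If the wall were absent the shaft would grow by αΔT L = 16.7×10⁻⁶ × 126 × 500 = 1.052 mm.
The gap closes (δ_free > 0.6 mm) and the wall then resists a further 1.052 − 0.6 = 0.4521 mm of expansion.
That suppressed elongation corresponds to σ = E·Δ/L = 123×10³ × 0.4521/500 = 111.2 MPa.
P = σA = 111.2 × 1175 = 130.7 kN.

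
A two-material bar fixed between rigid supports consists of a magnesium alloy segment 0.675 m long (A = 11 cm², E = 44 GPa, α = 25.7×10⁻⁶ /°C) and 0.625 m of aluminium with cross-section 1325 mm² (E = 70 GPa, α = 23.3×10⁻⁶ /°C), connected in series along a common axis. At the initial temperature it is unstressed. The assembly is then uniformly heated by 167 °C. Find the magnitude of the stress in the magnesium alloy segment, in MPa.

Free thermal expansion of the whole bar: Σ αᵢΔT Lᵢ = 25.7×10⁻⁶×167×675 + 23.3×10⁻⁶×167×625 = 5.329 mm.
The walls prevent any net length change, so an axial force P (same in every segment) develops. Compatibility: P · Σ Lᵢ/(AᵢEᵢ) = δ_free.
The series flexibility is Σ Lᵢ/(AᵢEᵢ) = 675/(1100×44×10³) + 625/(1325×70×10³) = 2.068×10⁻⁵ mm/N.
So P = 5.329 / 2.068×10⁻⁵ = 257.6 kN, compressive.
σ_{magnesium alloy} = P / A = 257600 / 1100 = 234.2 MPa.

σ ≈ 234 MPa (compressive)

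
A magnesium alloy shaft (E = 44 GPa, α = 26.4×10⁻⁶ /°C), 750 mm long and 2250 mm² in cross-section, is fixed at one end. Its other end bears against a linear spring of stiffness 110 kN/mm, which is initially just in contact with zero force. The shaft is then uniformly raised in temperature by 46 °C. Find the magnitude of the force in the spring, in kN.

P ≈ 54.6 kN

Free thermal expansion: δ_free = αΔT L = 26.4×10⁻⁶ × 46 × 750 = 0.9108 mm.
With a force P in the spring, the elastic change of the shaft is PL/(AE) and that of the spring is P/k; compatibility requires their sum to equal δ_free.
So P = δ_free / [L/(AE) + 1/k] = 0.9108 / [ 750/(2250×44×10³) + 1/(110×10³) ].
P = 0.9108 / 1.667×10⁻⁵ = 54650 N.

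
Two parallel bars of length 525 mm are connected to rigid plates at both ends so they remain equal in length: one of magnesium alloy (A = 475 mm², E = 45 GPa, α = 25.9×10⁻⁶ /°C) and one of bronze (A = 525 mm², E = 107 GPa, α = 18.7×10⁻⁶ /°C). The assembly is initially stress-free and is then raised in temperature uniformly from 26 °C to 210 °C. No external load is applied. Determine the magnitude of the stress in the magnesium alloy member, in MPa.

Both members must finish at the same length. With the larger α, the magnesium alloy tends to over-expand; the plates restrain it, putting the magnesium alloy in compression and the bronze in tension. With no external load the two internal forces are equal and opposite, magnitude P.
Equating the net (thermal + elastic) strains gives |α₁ − α₂|·ΔT = P·[1/(A₁E₁) + 1/(A₂E₂)].
|α₁ − α₂|·ΔT = 7.2×10⁻⁶ × 184 = 0.001325.
1/(A₁E₁) + 1/(A₂E₂) = 1/(475×45×10³) + 1/(525×107×10³) = 6.459×10⁻⁸ N⁻¹.
P = 0.001325 / 6.459×10⁻⁸ = 20510 N = 20.51 kN.
σ_{magnesium alloy} = P/A₁ = 20510/475 = 43.18 MPa, compressive.

σ ≈ 43.2 MPa (compressive)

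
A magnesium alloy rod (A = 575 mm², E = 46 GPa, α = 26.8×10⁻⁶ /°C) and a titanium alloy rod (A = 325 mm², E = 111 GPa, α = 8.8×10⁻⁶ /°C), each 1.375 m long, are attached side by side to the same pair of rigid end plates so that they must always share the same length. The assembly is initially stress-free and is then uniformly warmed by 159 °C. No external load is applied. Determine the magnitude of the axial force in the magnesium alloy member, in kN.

Equilibrium of a rigid end plate with no external load gives equal and opposite internal forces ±P in the two members. Since α_{magnesium alloy} > α_{titanium alloy}, heating drives the magnesium alloy into compression and the titanium alloy into tension.
Setting the final lengths equal and cancelling L: (α₁ − α₂)ΔT = P/(A₁E₁) + P/(A₂E₂).
|α₁ − α₂|·ΔT = 18×10⁻⁶ × 159 = 0.002862.
1/(A₁E₁) + 1/(A₂E₂) = 1/(575×46×10³) + 1/(325×111×10³) = 6.553×10⁻⁸ N⁻¹.
P = 0.002862 / 6.553×10⁻⁸ = 43680 N = 43.68 kN.

P ≈ 43.7 kN (compressive in the magnesium alloy)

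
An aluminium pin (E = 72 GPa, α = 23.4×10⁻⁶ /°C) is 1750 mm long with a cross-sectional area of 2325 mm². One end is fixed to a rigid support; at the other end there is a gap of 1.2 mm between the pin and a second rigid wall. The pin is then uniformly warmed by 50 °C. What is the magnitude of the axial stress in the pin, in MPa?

Free thermal elongation = αΔT L = 23.4×10⁻⁶ × 50 × 1750 = 2.047 mm.
After closing the 1.2 mm clearance, 2.047 − 1.2 = 0.8475 mm of expansion remains to be suppressed by the wall.
So σ = E(δ_free − g)/L = 72×10³ × 0.8475/1750 = 34.87 MPa.

σ ≈ 34.9 MPa (compressive)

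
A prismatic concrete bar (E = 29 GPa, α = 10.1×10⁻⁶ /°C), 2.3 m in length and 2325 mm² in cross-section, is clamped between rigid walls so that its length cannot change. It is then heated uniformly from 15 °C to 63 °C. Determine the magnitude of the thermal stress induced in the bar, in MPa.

With length fixed, the mechanical strain must cancel the thermal strain αΔT = 10.1×10⁻⁶ × 48 = 484.8×10⁻⁶.
σ = EαΔT = 29×10³ × 10.1×10⁻⁶ × 48 = 14.06 MPa (compressive; the bar is trying to expand).

σ ≈ 14.1 MPa (compressive)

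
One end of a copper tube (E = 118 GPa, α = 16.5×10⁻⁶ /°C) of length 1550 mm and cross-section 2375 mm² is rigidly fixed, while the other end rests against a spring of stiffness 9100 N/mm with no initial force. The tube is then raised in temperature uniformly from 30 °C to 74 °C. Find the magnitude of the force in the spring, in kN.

P ≈ 9.75 kN

If the spring were absent the tube would lengthen by αΔT L = 16.5×10⁻⁶ × 44 × 1550 = 1.125 mm.
Let P be the compressive force at the spring. The tube shortens elastically by PL/(AE) and the spring compresses by P/k; together these equal δ_free.
P [ L/(AE) + 1/k ] = δ_free → P [ 1550/(2375×118×10³) + 1/(9100) ] = 1.125.
P = 1.125 / 0.0001154 = 9750 N.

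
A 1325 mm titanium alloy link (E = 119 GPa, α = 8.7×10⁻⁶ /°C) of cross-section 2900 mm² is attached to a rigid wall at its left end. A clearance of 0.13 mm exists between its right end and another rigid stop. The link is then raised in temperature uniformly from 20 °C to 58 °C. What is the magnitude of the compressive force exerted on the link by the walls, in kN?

Unrestrained expansion: δ_free = αΔT L = 8.7×10⁻⁶ × 38 × 1325 = 0.438 mm.
This exceeds the 0.13 mm gap, so the wall pushes back. The portion of expansion that must be recovered elastically is δ_free − gap = 0.438 − 0.13 = 0.308 mm.
That suppressed elongation corresponds to σ = E·Δ/L = 119×10³ × 0.308/1325 = 27.67 MPa.
Force on the wall = σA = 27.67 × 2900 mm² = 80.23 kN.

P ≈ 80.2 kN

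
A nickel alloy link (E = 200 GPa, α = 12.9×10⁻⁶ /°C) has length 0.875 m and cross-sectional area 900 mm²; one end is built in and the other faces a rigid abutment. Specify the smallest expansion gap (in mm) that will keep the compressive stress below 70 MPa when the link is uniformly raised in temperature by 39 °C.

Free expansion if unrestrained: δ_free = αΔT L = 12.9×10⁻⁶ × 39 × 875 = 0.4402 mm.
A stress of 70 MPa corresponds to the wall pushing the link back by σL/E = 70×875/(200×10³) = 0.3063 mm.
So the gap has to take up the difference, g_min = δ_free − σL/E = 0.4402 − 0.3063 = 0.134 mm.

g ≈ 0.134 mm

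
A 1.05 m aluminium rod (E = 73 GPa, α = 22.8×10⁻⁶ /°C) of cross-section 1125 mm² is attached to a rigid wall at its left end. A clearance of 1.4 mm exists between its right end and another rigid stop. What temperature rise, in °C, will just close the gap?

The gap closes when αΔT L = 1.4 mm, since the rod is still unstressed at that instant.
ΔT = 1.4 / (22.8×10⁻⁶ × 1050) = 58.48 °C.

ΔT ≈ 58.5 °C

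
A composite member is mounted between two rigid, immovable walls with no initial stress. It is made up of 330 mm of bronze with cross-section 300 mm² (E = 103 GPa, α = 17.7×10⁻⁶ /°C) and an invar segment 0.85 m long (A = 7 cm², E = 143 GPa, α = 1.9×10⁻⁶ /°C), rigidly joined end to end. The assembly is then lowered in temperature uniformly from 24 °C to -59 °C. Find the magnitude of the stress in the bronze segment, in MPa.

σ ≈ 108 MPa (tensile)

If the supports were absent, the total length change would be Σ αᵢΔT Lᵢ = 17.7×10⁻⁶×83×330 + 1.9×10⁻⁶×83×850 = 0.6188 mm.
Since the ends are fixed, an axial force P builds up, equal in every segment, with P · Σ Lᵢ/(AᵢEᵢ) = δ_free.
Σ Lᵢ/(AᵢEᵢ) = 330/(300×103×10³) + 850/(700×143×10³) = 1.917×10⁻⁵ mm/N.
Hence P = δ_free / Σ(L/AE) = 0.6188/1.917×10⁻⁵ = 32.28 kN (tensile).
σ_{bronze} = P / A = 32280 / 300 = 107.6 MPa.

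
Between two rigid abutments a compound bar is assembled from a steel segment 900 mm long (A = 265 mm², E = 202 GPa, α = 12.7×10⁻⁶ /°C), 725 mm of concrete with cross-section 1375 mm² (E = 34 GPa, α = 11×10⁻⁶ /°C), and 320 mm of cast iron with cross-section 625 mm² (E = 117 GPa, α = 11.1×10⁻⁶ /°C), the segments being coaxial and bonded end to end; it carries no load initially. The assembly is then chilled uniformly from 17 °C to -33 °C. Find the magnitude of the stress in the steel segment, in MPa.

If the supports were absent, the total length change would be Σ αᵢΔT Lᵢ = 12.7×10⁻⁶×50×900 + 11×10⁻⁶×50×725 + 11.1×10⁻⁶×50×320 = 1.148 mm.
Since the ends are fixed, an axial force P builds up, equal in every segment, with P · Σ Lᵢ/(AᵢEᵢ) = δ_free.
The series flexibility is Σ Lᵢ/(AᵢEᵢ) = 900/(265×202×10³) + 725/(1375×34×10³) + 320/(625×117×10³) = 3.67×10⁻⁵ mm/N.
Hence P = δ_free / Σ(L/AE) = 1.148/3.67×10⁻⁵ = 31.28 kN (tensile).
σ_{steel} = P / A = 31280 / 265 = 118 MPa.

σ ≈ 118 MPa (tensile)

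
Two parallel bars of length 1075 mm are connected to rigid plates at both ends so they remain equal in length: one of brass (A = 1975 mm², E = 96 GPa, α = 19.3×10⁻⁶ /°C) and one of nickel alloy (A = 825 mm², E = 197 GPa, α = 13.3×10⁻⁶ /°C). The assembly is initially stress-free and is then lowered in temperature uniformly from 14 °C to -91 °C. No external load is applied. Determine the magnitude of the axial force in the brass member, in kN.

P ≈ 55.1 kN (tensile in the brass)

Both members must finish at the same length. With the larger α, the brass tends to over-contract; the plates restrain it, putting the brass in tension and the nickel alloy in compression. With no external load the two internal forces are equal and opposite, magnitude P.
Compatibility of the two members (thermal + elastic change equal): (α₁ − α₂)ΔT = P·[1/(A₁E₁) + 1/(A₂E₂)].
|α₁ − α₂|·ΔT = 6×10⁻⁶ × 105 = 0.00063.
1/(A₁E₁) + 1/(A₂E₂) = 1/(1975×96×10³) + 1/(825×197×10³) = 1.143×10⁻⁸ N⁻¹.
So P = 0.00063 / 1.143×10⁻⁸ = 55.13 kN.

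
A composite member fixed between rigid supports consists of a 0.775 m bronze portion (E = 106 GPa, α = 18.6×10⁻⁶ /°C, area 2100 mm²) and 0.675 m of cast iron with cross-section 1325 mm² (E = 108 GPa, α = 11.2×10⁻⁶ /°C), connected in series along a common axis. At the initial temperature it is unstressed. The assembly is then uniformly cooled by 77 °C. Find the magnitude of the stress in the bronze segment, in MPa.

σ ≈ 98.3 MPa (tensile)

If the supports were absent, the total length change would be Σ αᵢΔT Lᵢ = 18.6×10⁻⁶×77×775 + 11.2×10⁻⁶×77×675 = 1.692 mm.
The walls prevent any net length change, so an axial force P (same in every segment) develops. Compatibility: P · Σ Lᵢ/(AᵢEᵢ) = δ_free.
The series flexibility is Σ Lᵢ/(AᵢEᵢ) = 775/(2100×106×10³) + 675/(1325×108×10³) = 8.199×10⁻⁶ mm/N.
So P = 1.692 / 8.199×10⁻⁶ = 206.4 kN, tensile.
σ_{bronze} = P / A = 206400 / 2100 = 98.28 MPa.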